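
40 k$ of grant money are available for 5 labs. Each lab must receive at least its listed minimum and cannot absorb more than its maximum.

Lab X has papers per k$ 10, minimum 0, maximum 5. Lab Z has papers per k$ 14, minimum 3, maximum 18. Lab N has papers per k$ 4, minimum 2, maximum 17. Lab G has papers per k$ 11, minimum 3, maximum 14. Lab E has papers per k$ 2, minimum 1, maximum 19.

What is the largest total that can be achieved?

Meeting every minimum uses 0+3+2+3+1 = 9 k$, leaving 31.
Rank by papers per k$: Lab Z 14 > Lab G 11 > Lab X 10 > Lab N 4 > Lab E 2.
Give Lab Z 15 more to hit its cap of 18 — 16 left.
Lab G: +11 to 14 (cap) — 5 left.
Lab X takes 5 more to reach its cap of 5 — 0 left.
Total = 10×5 + 14×18 + 4×2 + 11×14 + 2×1 = 466.

466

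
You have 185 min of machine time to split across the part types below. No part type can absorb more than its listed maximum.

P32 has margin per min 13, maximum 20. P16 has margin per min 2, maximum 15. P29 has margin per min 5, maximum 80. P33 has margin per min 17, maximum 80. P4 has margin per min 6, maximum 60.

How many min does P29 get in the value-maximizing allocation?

Rank by margin per min: P33 17 > P32 13 > P4 6 > P29 5 > P16 2.
P33 takes 80 to reach its cap of 80 → 105 left.
Give P32 20 to hit its cap of 20 → 85 left.
Give P4 60 to hit its cap of 60 → 25 left.
P29: +25 (room for 80) → 25. Pool exhausted.

25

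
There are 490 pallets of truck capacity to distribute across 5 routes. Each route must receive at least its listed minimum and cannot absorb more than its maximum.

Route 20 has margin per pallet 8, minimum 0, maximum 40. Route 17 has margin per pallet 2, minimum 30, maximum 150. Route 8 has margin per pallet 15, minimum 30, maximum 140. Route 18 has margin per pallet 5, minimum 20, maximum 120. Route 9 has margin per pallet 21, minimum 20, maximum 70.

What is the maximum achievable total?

Meeting every minimum uses 0+30+30+20+20 = 100 pallets, leaving 390.
Order the routes by margin per pallet: Route 9 21 > Route 8 15 > Route 20 8 > Route 18 5 > Route 17 2.
Route 9: +50 to 70 (cap) → 340 left.
Route 8 takes 110 more to reach its cap of 140 → 230 left.
Route 20 takes 40 more to reach its cap of 40 → 190 left.
Route 18 takes 100 more to reach its cap of 120 → 90 left.
Route 17: +90 (room for 120) → 120. Pool exhausted.
Total = 8×40 + 2×120 + 15×140 + 5×120 + 21×70 = 4730.

4730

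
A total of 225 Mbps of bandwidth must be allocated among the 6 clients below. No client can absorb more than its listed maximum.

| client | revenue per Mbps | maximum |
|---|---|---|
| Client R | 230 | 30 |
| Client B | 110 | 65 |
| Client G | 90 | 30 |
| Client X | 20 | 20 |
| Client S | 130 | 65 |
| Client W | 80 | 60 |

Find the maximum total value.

Highest revenue per Mbps first: Client R 230 > Client S 130 > Client B 110 > Client G 90 > Client W 80 > Client X 20.
Give Client R 30 to hit its cap of 30 → 195 left.
Give Client S 65 to hit its cap of 65 → 130 left.
Give Client B 65 to hit its cap of 65 → 65 left.
Client G: +30 to 30 (cap) → 35 left.
Client W has room for 60 but only 35 remain, so it gets 35.
Total = 230×30 + 110×65 + 90×30 + 130×65 + 80×35 = 28000.

28000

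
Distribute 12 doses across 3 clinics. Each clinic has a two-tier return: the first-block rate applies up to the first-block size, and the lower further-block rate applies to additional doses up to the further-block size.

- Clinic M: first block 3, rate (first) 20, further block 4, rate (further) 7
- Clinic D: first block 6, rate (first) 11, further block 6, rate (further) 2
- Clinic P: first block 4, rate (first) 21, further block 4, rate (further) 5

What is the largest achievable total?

Treat each block as its own option and order by rate: Clinic P/T1 21 > Clinic M/T1 20 > Clinic D/T1 11 > Clinic M/T2 7 > Clinic P/T2 5 > Clinic D/T2 2.
Clinic P/T1 (21): +4 ; 8 left.
Clinic M/T1 (20): +3 ; 5 left.
Clinic D/T1: +5 of 6 at 11; pool empty.
Total = 21×4 + 20×3 + 11×5 = 199.

199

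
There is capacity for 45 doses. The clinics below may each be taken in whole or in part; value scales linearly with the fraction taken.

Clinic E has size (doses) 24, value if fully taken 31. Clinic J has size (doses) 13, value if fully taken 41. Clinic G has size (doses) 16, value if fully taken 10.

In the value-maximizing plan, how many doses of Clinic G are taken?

8

Best value per unit of size first: Clinic J 41/13≈3.15, Clinic E 31/24≈1.29, Clinic G 10/16≈0.625.
All 13 doses of Clinic J fit (value 41) — 32 remain.
Clinic E: take in full, 24 doses for value 31 — 8 left.
Only 8 doses remain; take 8/16 of Clinic G for value 10×8/16 = 5.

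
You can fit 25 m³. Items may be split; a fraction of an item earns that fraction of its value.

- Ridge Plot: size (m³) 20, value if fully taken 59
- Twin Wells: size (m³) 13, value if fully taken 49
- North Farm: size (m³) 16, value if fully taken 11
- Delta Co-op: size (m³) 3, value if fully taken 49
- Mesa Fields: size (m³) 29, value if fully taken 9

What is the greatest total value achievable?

124.55

Best value per unit of size first: Delta Co-op 49/3≈16.3, Twin Wells 49/13≈3.77, Ridge Plot 59/20≈2.95, North Farm 11/16≈0.688, Mesa Fields 9/29≈0.31.
Delta Co-op: take in full, 3 m³ for value 49 → 22 left.
All 13 m³ of Twin Wells fit (value 49) → 9 remain.
Only 9 m³ remain; take 9/20 of Ridge Plot for value 59×9/20 = 26.55.
Total value = 124.55.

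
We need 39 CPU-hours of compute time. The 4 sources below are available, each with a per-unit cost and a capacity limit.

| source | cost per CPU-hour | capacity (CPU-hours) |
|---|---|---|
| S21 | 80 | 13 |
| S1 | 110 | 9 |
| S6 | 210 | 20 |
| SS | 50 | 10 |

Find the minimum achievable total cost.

4000

Use sources in increasing cost order.
SS at 50: take all 10 CPU-hours → 29 still needed.
S21 (80): use full 13 → 16 CPU-hours to go.
S1 at 110: take all 9 CPU-hours → 7 still needed.
S6 at 210: take 7 of its 20 → requirement met.
Cost = 10×50 + 13×80 + 9×110 + 7×210 = 4000.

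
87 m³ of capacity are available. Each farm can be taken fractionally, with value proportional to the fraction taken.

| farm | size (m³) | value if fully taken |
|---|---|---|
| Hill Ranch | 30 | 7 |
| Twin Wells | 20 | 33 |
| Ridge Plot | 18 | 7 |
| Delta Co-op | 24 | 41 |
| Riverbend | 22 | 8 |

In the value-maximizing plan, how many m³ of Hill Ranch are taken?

Sort by value density: Delta Co-op 41/24≈1.71, Twin Wells 33/20≈1.65, Ridge Plot 7/18≈0.389, Riverbend 8/22≈0.364, Hill Ranch 7/30≈0.233.
Delta Co-op: take in full, 24 m³ for value 41 → 63 left.
Twin Wells: take in full, 20 m³ for value 33 → 43 left.
Take all of Ridge Plot (18 m³, value 7) → 25 m³ left.
Take all of Riverbend (22 m³, value 8) → 3 m³ left.
3 m³ left: a 3/30 share of Hill Ranch gives 7×3/30 = 0.7.

3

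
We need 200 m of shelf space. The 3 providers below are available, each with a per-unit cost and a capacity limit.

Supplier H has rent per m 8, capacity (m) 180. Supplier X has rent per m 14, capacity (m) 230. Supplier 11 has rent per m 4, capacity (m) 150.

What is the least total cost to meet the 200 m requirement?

1000

Fill from the cheapest provider first.
Supplier 11 at 4: take all 150 m — 50 still needed.
Take 50 from Supplier H at 8 to finish.
Supplier X: unused.
Cost = 150×4 + 50×8 = 1000.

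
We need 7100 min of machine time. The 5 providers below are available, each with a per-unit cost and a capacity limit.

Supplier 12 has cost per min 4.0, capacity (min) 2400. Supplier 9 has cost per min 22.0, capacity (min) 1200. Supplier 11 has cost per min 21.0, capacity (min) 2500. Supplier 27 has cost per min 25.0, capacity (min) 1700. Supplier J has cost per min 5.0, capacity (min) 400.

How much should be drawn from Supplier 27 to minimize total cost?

600

Use providers in increasing cost order.
Supplier 12 at 4.0: take all 2400 min → 4700 still needed.
Supplier J at 5.0: take all 400 min → 4300 still needed.
Supplier 11 at 21.0: take all 2500 min → 1800 still needed.
Supplier 9 (22.0): use full 1200 → 600 min to go.
Take 600 from Supplier 27 at 25.0 to finish.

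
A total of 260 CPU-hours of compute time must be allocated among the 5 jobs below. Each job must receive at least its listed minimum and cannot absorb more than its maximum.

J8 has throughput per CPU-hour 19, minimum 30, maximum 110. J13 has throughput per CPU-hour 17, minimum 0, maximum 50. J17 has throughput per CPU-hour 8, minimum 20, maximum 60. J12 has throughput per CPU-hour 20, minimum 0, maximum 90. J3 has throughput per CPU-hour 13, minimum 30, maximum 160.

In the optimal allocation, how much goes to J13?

10

Meeting every minimum uses 30+0+20+0+30 = 80 CPU-hours, leaving 180.
Rank by throughput per CPU-hour: J12 20 > J8 19 > J13 17 > J3 13 > J17 8.
J12 takes 90 more to reach its cap of 90 ; 90 left.
J8 takes 80 more to reach its cap of 110 ; 10 left.
J13: +10 (room for 50) → 10. Pool exhausted.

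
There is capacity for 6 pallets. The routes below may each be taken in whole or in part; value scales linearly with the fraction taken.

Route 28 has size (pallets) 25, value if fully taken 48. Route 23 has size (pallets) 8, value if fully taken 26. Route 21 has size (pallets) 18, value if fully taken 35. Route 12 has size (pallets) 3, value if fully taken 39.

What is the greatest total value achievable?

Sort by value density: Route 12 39/3≈13, Route 23 26/8≈3.25, Route 21 35/18≈1.94, Route 28 48/25≈1.92.
Route 12: take in full, 3 pallets for value 39 ; 3 left.
Fill the last 3 pallets with part of Route 23: 3/8 of it earns 9.75.
Total value = 48.75.

48.75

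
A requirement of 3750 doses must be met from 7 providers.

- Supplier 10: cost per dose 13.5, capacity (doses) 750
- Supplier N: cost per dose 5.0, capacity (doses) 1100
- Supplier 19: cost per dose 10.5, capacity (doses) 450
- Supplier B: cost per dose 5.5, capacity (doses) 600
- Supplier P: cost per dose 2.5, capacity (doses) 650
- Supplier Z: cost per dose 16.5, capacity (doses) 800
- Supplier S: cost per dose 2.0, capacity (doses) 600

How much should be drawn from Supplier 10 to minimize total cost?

350

Use providers in increasing cost order.
Supplier S at 2.0: take all 600 doses — 3150 still needed.
Take 650 from Supplier P at 2.5 — need 2500 more.
Supplier N (5.0): use full 1100 — 1400 doses to go.
Take 600 from Supplier B at 5.5 — need 800 more.
Supplier 19 (10.5): use full 450 — 350 doses to go.
Supplier 10 at 13.5: take 350 of its 750 — requirement met.
Supplier Z: unused.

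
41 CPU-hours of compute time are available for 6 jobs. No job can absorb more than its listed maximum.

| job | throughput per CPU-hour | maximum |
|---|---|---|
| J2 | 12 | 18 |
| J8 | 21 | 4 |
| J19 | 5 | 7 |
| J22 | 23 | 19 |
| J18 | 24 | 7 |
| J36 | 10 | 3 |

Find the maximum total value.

Highest throughput per CPU-hour first: J18 24 > J22 23 > J8 21 > J2 12 > J36 10 > J19 5.
Give J18 7 to hit its cap of 7 ; 34 left.
J22 takes 19 to reach its cap of 19 ; 15 left.
J8: +4 to 4 (cap) ; 11 left.
Only 11 left; J2 takes them to reach 11.
Total = 12×11 + 21×4 + 23×19 + 24×7 = 821.

821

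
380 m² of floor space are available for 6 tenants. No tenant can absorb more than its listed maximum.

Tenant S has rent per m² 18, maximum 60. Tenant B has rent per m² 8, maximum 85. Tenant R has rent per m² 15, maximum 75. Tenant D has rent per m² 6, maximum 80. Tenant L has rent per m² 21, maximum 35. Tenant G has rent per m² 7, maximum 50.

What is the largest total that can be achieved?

4420

Rank by rent per m²: Tenant L 21 > Tenant S 18 > Tenant R 15 > Tenant B 8 > Tenant G 7 > Tenant D 6.
Give Tenant L 35 to hit its cap of 35 ; 345 left.
Tenant S takes 60 to reach its cap of 60 ; 285 left.
Tenant R: +75 to 75 (cap) ; 210 left.
Give Tenant B 85 to hit its cap of 85 ; 125 left.
Give Tenant G 50 to hit its cap of 50 ; 75 left.
Tenant D: +75 (room for 80) → 75. Pool exhausted.
Total = 18×60 + 8×85 + 15×75 + 6×75 + 21×35 + 7×50 = 4420.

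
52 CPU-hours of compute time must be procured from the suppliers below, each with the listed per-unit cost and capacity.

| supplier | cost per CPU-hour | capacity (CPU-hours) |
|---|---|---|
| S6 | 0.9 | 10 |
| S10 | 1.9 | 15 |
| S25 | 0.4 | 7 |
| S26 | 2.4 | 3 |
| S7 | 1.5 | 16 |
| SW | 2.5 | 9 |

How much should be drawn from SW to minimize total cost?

1

Cheapest first:
Take 7 from S25 at 0.4 ; need 45 more.
S6 (0.9): use full 10 ; 35 CPU-hours to go.
Take 16 from S7 at 1.5 ; need 19 more.
Take 15 from S10 at 1.9 ; need 4 more.
S26 (2.4): use full 3 ; 1 CPU-hours to go.
Take 1 from SW at 2.5 to finish.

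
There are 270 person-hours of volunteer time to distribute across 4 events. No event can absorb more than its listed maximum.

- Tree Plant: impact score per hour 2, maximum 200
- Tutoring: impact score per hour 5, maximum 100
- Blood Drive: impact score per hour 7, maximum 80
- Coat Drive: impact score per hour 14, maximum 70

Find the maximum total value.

Order the events by impact score per hour: Coat Drive 14 > Blood Drive 7 > Tutoring 5 > Tree Plant 2.
Coat Drive: +70 to 70 (cap) — 200 left.
Blood Drive: +80 to 80 (cap) — 120 left.
Tutoring takes 100 to reach its cap of 100 — 20 left.
Tree Plant: +20 (room for 200) → 20. Pool exhausted.
Total = 2×20 + 5×100 + 7×80 + 14×70 = 2080.

2080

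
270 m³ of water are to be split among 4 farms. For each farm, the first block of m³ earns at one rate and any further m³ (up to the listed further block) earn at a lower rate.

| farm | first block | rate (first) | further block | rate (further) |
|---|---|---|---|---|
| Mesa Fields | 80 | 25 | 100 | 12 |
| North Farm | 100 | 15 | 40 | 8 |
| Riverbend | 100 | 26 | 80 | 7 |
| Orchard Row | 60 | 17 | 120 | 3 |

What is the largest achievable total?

Order all 8 blocks by rate: Riverbend/T1 26 > Mesa Fields/T1 25 > Orchard Row/T1 17 > North Farm/T1 15 > Mesa Fields/T2 12 > North Farm/T2 8 > Riverbend/T2 7 > Orchard Row/T2 3.
Riverbend T1 at 26: fill all 100 → 170 left.
Fill Mesa Fields T1 block (80 at 25) → 90 left.
Orchard Row/T1 (17): +60 → 30 left.
30 remain; put them into North Farm T1 at 15.
Total = 26×100 + 25×80 + 17×60 + 15×30 = 6070.

6070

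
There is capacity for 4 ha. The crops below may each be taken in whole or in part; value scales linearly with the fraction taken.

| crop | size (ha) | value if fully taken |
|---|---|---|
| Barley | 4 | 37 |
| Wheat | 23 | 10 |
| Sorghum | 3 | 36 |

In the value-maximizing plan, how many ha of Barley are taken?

Sort by value density: Sorghum 36/3≈12, Barley 37/4≈9.25, Wheat 10/23≈0.435.
Sorghum: take in full, 3 ha for value 36 ; 1 left.
Fill the last 1 ha with part of Barley: 1/4 of it earns 9.25.

1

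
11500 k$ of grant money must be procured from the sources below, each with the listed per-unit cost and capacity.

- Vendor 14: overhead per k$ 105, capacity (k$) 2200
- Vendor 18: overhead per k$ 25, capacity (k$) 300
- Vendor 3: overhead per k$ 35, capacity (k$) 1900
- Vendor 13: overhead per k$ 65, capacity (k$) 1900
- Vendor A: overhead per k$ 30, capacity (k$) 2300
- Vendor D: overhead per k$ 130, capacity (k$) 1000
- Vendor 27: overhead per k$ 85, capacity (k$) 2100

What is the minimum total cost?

Cheapest first:
Take 300 from Vendor 18 at 25 ; need 11200 more.
Vendor A (30): use full 2300 ; 8900 k$ to go.
Vendor 3 (35): use full 1900 ; 7000 k$ to go.
Vendor 13 at 65: take all 1900 k$ ; 5100 still needed.
Vendor 27 at 85: take all 2100 k$ ; 3000 still needed.
Take 2200 from Vendor 14 at 105 ; need 800 more.
Take 800 from Vendor D at 130 to finish.
Cost = 300×25 + 2300×30 + 1900×35 + 1900×65 + 2100×85 + 2200×105 + 800×130 = 780000.

780000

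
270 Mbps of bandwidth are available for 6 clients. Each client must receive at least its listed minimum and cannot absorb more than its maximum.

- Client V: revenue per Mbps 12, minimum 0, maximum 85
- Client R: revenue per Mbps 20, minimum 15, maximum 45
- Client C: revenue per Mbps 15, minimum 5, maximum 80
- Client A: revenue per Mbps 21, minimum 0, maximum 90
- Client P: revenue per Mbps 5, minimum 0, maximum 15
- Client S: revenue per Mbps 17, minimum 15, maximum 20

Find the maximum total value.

Meeting every minimum uses 0+15+5+0+0+15 = 35 Mbps, leaving 235.
Highest revenue per Mbps first: Client A 21 > Client R 20 > Client S 17 > Client C 15 > Client V 12 > Client P 5.
Give Client A 90 more to hit its cap of 90 — 145 left.
Client R: +30 to 45 (cap) — 115 left.
Client S takes 5 more to reach its cap of 20 — 110 left.
Client C takes 75 more to reach its cap of 80 — 35 left.
Only 35 left; Client V takes them to reach 35.
Total = 12×35 + 20×45 + 15×80 + 21×90 + 17×20 = 4750.

4750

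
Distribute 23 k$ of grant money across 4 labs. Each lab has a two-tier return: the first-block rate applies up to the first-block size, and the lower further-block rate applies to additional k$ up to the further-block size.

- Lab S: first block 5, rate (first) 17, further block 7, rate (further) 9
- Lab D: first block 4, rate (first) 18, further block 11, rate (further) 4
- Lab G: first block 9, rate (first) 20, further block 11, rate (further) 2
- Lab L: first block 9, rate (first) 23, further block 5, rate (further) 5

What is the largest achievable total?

476

Rank every tier by rate: Lab L/T1 23 > Lab G/T1 20 > Lab D/T1 18 > Lab S/T1 17 > Lab S/T2 9 > Lab L/T2 5 > Lab D/T2 4 > Lab G/T2 2.
Lab L/T1 (23): +9 → 14 left.
Lab G/T1 (20): +9 → 5 left.
Fill Lab D T1 block (4 at 18) → 1 left.
Lab S/T1: +1 of 5 at 17; pool empty.
Total = 23×9 + 20×9 + 18×4 + 17×1 = 476.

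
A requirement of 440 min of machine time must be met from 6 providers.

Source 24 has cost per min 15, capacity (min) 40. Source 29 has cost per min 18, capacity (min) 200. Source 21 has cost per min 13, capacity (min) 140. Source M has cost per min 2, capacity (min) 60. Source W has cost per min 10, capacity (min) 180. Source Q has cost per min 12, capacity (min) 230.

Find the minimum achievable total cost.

Fill from the cheapest provider first.
Take 60 from Source M at 2 → need 380 more.
Source W at 10: take all 180 min → 200 still needed.
Source Q (12): take the remaining 200 → done.
Source 21, Source 24, Source 29: unused.
Cost = 60×2 + 180×10 + 200×12 = 4320.

4320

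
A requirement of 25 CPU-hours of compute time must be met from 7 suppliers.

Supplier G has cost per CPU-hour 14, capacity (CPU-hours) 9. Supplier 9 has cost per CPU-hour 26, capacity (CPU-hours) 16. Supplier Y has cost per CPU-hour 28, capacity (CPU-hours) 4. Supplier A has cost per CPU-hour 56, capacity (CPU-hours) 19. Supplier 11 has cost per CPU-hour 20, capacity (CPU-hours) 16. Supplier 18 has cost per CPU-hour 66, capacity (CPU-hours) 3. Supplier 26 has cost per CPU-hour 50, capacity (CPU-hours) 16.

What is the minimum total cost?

446

Fill from the cheapest supplier first.
Take 9 from Supplier G at 14 ; need 16 more.
Supplier 11 at 20: take all 16 CPU-hours ; 0 still needed.
Supplier 9, Supplier Y, Supplier 26, Supplier A, Supplier 18: unused.
Cost = 9×14 + 16×20 = 446.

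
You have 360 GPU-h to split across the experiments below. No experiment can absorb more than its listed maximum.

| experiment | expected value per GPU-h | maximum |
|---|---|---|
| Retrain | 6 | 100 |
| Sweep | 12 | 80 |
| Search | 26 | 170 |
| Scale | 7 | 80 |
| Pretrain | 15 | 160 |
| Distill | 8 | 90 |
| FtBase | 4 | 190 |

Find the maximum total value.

Highest expected value per GPU-h first: Search 26 > Pretrain 15 > Sweep 12 > Distill 8 > Scale 7 > Retrain 6 > FtBase 4.
Give Search 170 to hit its cap of 170 ; 190 left.
Give Pretrain 160 to hit its cap of 160 ; 30 left.
Only 30 left; Sweep takes them to reach 30.
Total = 12×30 + 26×170 + 15×160 = 7180.

7180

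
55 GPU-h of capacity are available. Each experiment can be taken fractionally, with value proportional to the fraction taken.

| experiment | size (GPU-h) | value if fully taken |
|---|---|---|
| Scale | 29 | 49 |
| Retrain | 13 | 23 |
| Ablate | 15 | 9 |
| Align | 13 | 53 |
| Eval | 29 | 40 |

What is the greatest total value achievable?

125

Best value per unit of size first: Align 53/13≈4.08, Retrain 23/13≈1.77, Scale 49/29≈1.69, Eval 40/29≈1.38, Ablate 9/15≈0.6.
All 13 GPU-h of Align fit (value 53) ; 42 remain.
All 13 GPU-h of Retrain fit (value 23) ; 29 remain.
Scale: take in full, 29 GPU-h for value 49 ; 0 left.
Total value = 125.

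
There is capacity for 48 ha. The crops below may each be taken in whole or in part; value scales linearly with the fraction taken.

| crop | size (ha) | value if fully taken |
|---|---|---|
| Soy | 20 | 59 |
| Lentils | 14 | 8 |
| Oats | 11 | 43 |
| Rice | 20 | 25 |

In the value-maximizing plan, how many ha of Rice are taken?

17

Best value per unit of size first: Oats 43/11≈3.91, Soy 59/20≈2.95, Rice 25/20≈1.25, Lentils 8/14≈0.571.
Oats: take in full, 11 ha for value 43 → 37 left.
Take all of Soy (20 ha, value 59) → 17 ha left.
Fill the last 17 ha with part of Rice: 17/20 of it earns 21.25.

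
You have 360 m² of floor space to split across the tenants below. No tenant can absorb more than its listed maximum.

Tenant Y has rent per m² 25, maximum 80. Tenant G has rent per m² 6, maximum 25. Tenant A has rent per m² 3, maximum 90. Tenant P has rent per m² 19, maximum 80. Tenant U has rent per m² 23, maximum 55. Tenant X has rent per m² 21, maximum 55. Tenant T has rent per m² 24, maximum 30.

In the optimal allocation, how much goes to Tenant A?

35

Order the tenants by rent per m²: Tenant Y 25 > Tenant T 24 > Tenant U 23 > Tenant X 21 > Tenant P 19 > Tenant G 6 > Tenant A 3.
Tenant Y: +80 to 80 (cap) ; 280 left.
Give Tenant T 30 to hit its cap of 30 ; 250 left.
Tenant U: +55 to 55 (cap) ; 195 left.
Give Tenant X 55 to hit its cap of 55 ; 140 left.
Tenant P: +80 to 80 (cap) ; 60 left.
Tenant G takes 25 to reach its cap of 25 ; 35 left.
Only 35 left; Tenant A takes them to reach 35.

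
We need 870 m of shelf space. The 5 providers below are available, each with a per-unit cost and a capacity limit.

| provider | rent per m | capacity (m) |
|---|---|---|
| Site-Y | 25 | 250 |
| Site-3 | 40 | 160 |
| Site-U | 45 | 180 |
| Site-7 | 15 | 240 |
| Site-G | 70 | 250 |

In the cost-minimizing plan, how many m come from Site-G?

40

Use providers in increasing cost order.
Site-7 (15): use full 240 ; 630 m to go.
Site-Y at 25: take all 250 m ; 380 still needed.
Site-3 (40): use full 160 ; 220 m to go.
Site-U (45): use full 180 ; 40 m to go.
Site-G at 70: take 40 of its 250 ; requirement met.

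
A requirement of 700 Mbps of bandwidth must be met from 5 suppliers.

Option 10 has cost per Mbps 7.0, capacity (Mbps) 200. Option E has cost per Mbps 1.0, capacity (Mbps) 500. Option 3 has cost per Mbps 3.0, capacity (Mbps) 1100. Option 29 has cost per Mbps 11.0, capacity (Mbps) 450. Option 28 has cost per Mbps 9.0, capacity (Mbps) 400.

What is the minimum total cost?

Use suppliers in increasing cost order.
Take 500 from Option E at 1.0 ; need 200 more.
Take 200 from Option 3 at 3.0 to finish.
Option 10, Option 28, Option 29: unused.
Cost = 500×1.0 + 200×3.0 = 1100.

1100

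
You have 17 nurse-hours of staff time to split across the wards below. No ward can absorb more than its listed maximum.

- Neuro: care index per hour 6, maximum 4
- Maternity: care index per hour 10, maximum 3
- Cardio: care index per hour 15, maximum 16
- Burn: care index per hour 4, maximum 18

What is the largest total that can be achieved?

250

Rank by care index per hour: Cardio 15 > Maternity 10 > Neuro 6 > Burn 4.
Cardio: +16 to 16 (cap) — 1 left.
Only 1 left; Maternity takes them to reach 1.
Total = 10×1 + 15×16 = 250.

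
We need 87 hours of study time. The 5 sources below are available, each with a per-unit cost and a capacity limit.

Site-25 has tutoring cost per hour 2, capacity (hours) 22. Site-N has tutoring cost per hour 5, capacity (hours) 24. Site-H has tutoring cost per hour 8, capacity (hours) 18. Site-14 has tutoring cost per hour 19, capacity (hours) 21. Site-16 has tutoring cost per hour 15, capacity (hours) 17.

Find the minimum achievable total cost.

677

Use sources in increasing cost order.
Site-25 at 2: take all 22 hours → 65 still needed.
Site-N (5): use full 24 → 41 hours to go.
Take 18 from Site-H at 8 → need 23 more.
Take 17 from Site-16 at 15 → need 6 more.
Take 6 from Site-14 at 19 to finish.
Cost = 22×2 + 24×5 + 18×8 + 17×15 + 6×19 = 677.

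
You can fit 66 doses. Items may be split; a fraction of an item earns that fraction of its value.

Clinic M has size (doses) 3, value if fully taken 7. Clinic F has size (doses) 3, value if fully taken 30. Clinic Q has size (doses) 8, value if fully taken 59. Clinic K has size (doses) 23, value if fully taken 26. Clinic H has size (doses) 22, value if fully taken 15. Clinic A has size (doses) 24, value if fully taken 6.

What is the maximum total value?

138.75

Best value per unit of size first: Clinic F 30/3≈10, Clinic Q 59/8≈7.38, Clinic M 7/3≈2.33, Clinic K 26/23≈1.13, Clinic H 15/22≈0.682, Clinic A 6/24≈0.25.
Take all of Clinic F (3 doses, value 30) — 63 doses left.
Take all of Clinic Q (8 doses, value 59) — 55 doses left.
Take all of Clinic M (3 doses, value 7) — 52 doses left.
All 23 doses of Clinic K fit (value 26) — 29 remain.
Take all of Clinic H (22 doses, value 15) — 7 doses left.
Only 7 doses remain; take 7/24 of Clinic A for value 6×7/24 = 1.75.
Total value = 138.75.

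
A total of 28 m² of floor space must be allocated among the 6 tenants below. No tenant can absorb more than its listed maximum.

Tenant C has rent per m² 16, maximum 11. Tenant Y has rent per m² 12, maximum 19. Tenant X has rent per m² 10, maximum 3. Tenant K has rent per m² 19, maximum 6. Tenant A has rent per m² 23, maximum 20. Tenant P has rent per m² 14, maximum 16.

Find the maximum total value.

Highest rent per m² first: Tenant A 23 > Tenant K 19 > Tenant C 16 > Tenant P 14 > Tenant Y 12 > Tenant X 10.
Tenant A takes 20 to reach its cap of 20 → 8 left.
Tenant K takes 6 to reach its cap of 6 → 2 left.
Tenant C has room for 11 but only 2 remain, so it gets 2.
Total = 16×2 + 19×6 + 23×20 = 606.

606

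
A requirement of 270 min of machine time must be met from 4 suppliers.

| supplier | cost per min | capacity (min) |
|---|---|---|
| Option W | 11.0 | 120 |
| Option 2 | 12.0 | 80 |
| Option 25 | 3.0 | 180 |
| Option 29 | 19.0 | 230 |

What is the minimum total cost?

1530

Cheapest first:
Option 25 at 3.0: take all 180 min — 90 still needed.
Option W (11.0): take the remaining 90 — done.
Option 2, Option 29: unused.
Cost = 180×3.0 + 90×11.0 = 1530.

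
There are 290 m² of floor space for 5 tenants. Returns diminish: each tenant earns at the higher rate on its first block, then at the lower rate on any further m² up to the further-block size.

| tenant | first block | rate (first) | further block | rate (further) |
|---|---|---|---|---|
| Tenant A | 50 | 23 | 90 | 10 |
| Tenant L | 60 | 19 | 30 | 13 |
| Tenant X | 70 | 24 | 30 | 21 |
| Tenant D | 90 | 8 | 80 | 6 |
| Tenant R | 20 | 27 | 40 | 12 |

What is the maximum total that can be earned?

Order all 10 blocks by rate: Tenant R/T1 27 > Tenant X/T1 24 > Tenant A/T1 23 > Tenant X/T2 21 > Tenant L/T1 19 > Tenant L/T2 13 > Tenant R/T2 12 > Tenant A/T2 10 > Tenant D/T1 8 > Tenant D/T2 6.
Tenant R/T1 (27): +20 — 270 left.
Fill Tenant X T1 block (70 at 24) — 200 left.
Tenant A/T1 (23): +50 — 150 left.
Tenant X/T2 (21): +30 — 120 left.
Tenant L T1 at 19: fill all 60 — 60 left.
Tenant L/T2 (13): +30 — 30 left.
Tenant R/T2: +30 of 40 at 12; pool empty.
Total = 27×20 + 24×70 + 23×50 + 21×30 + 19×60 + 13×30 + 12×30 = 5890.

5890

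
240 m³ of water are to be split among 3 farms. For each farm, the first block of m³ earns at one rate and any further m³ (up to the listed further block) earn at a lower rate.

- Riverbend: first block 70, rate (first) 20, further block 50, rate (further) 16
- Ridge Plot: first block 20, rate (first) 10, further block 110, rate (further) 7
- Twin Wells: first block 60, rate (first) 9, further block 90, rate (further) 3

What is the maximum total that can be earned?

Rank every tier by rate: Riverbend/first 20 > Riverbend/second 16 > Ridge Plot/first 10 > Twin Wells/first 9 > Ridge Plot/second 7 > Twin Wells/second 3.
Fill Riverbend first block (70 at 20) — 170 left.
Fill Riverbend second block (50 at 16) — 120 left.
Ridge Plot/first (10): +20 — 100 left.
Twin Wells first at 9: fill all 60 — 40 left.
Ridge Plot second at 7: only 40 left, fill 40.
Total = 20×70 + 16×50 + 10×20 + 9×60 + 7×40 = 3220.

3220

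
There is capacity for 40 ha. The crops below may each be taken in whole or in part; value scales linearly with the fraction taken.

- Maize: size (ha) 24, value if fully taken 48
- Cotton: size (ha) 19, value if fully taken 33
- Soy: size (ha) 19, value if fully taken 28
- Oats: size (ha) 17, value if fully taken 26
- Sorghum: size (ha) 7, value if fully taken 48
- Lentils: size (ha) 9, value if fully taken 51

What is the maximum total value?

147

Sort by value density: Sorghum 48/7≈6.86, Lentils 51/9≈5.67, Maize 48/24≈2, Cotton 33/19≈1.74, Oats 26/17≈1.53, Soy 28/19≈1.47.
Sorghum: take in full, 7 ha for value 48 ; 33 left.
All 9 ha of Lentils fit (value 51) ; 24 remain.
Take all of Maize (24 ha, value 48) ; 0 ha left.
Total value = 147.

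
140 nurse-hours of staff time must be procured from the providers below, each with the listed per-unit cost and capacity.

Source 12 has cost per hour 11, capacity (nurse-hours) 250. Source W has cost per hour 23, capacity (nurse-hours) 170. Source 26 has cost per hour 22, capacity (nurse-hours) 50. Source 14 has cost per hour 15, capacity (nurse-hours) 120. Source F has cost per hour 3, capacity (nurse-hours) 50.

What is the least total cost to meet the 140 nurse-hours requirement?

Use providers in increasing cost order.
Take 50 from Source F at 3 — need 90 more.
Source 12 (11): take the remaining 90 — done.
Source 14, Source 26, Source W: unused.
Cost = 50×3 + 90×11 = 1140.

1140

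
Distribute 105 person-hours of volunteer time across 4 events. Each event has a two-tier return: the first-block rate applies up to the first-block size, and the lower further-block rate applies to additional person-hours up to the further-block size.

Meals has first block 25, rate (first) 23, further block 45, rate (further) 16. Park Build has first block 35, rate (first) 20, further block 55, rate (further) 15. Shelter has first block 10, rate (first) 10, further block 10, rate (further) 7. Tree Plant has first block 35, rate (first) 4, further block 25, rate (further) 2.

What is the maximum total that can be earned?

1995

Rank every tier by rate: Meals/tier1 23 > Park Build/tier1 20 > Meals/tier2 16 > Park Build/tier2 15 > Shelter/tier1 10 > Shelter/tier2 7 > Tree Plant/tier1 4 > Tree Plant/tier2 2.
Fill Meals tier1 block (25 at 23) → 80 left.
Park Build tier1 at 20: fill all 35 → 45 left.
Meals tier2 at 16: fill all 45 → 0 left.
Total = 23×25 + 20×35 + 16×45 = 1995.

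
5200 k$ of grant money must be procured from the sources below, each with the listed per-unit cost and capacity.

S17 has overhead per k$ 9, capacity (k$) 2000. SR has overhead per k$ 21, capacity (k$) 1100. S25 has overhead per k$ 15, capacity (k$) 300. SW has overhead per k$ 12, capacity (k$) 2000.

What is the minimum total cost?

Fill from the cheapest source first.
Take 2000 from S17 at 9 ; need 3200 more.
Take 2000 from SW at 12 ; need 1200 more.
S25 at 15: take all 300 k$ ; 900 still needed.
Take 900 from SR at 21 to finish.
Cost = 2000×9 + 2000×12 + 300×15 + 900×21 = 65400.

65400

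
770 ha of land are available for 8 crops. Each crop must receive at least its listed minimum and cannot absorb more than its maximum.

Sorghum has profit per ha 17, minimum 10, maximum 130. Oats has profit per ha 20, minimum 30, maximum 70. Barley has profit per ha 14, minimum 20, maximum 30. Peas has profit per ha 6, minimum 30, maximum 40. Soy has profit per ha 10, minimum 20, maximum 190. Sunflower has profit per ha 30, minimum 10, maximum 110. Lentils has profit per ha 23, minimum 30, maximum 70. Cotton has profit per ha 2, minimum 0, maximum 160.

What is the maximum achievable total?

11340

Meeting every minimum uses 10+30+20+30+20+10+30+0 = 150 ha, leaving 620.
Highest profit per ha first: Sunflower 30 > Lentils 23 > Oats 20 > Sorghum 17 > Barley 14 > Soy 10 > Peas 6 > Cotton 2.
Sunflower: +100 to 110 (cap) — 520 left.
Lentils: +40 to 70 (cap) — 480 left.
Oats: +40 to 70 (cap) — 440 left.
Sorghum: +120 to 130 (cap) — 320 left.
Give Barley 10 more to hit its cap of 30 — 310 left.
Soy takes 170 more to reach its cap of 190 — 140 left.
Peas takes 10 more to reach its cap of 40 — 130 left.
Cotton: +130 (room for 160) → 130. Pool exhausted.
Total = 17×130 + 20×70 + 14×30 + 6×40 + 10×190 + 30×110 + 23×70 + 2×130 = 11340.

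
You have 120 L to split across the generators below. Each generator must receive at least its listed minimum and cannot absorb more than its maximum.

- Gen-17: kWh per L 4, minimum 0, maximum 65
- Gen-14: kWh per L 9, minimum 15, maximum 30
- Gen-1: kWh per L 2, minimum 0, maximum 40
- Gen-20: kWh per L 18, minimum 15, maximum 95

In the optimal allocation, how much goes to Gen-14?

Meeting every minimum uses 0+15+0+15 = 30 L, leaving 90.
Highest kWh per L first: Gen-20 18 > Gen-14 9 > Gen-17 4 > Gen-1 2.
Gen-20: +80 to 95 (cap) ; 10 left.
Only 10 left; Gen-14 takes them to reach 25.

25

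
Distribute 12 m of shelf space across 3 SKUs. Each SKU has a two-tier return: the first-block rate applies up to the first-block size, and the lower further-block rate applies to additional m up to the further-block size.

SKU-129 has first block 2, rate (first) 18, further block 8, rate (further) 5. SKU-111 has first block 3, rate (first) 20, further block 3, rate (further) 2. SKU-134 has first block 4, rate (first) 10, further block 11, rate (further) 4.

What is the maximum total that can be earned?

Rank every tier by rate: SKU-111/first 20 > SKU-129/first 18 > SKU-134/first 10 > SKU-129/second 5 > SKU-134/second 4 > SKU-111/second 2.
Fill SKU-111 first block (3 at 20) ; 9 left.
Fill SKU-129 first block (2 at 18) ; 7 left.
Fill SKU-134 first block (4 at 10) ; 3 left.
3 remain; put them into SKU-129 second at 5.
Total = 20×3 + 18×2 + 10×4 + 5×3 = 151.

151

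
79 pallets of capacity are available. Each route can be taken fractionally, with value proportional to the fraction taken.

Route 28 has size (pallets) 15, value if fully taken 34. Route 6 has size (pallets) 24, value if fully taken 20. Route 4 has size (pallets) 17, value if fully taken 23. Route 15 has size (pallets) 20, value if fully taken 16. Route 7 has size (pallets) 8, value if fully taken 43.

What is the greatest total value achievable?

132

Best value per unit of size first: Route 7 43/8≈5.38, Route 28 34/15≈2.27, Route 4 23/17≈1.35, Route 6 20/24≈0.833, Route 15 16/20≈0.8.
Route 7: take in full, 8 pallets for value 43 → 71 left.
Take all of Route 28 (15 pallets, value 34) → 56 pallets left.
Take all of Route 4 (17 pallets, value 23) → 39 pallets left.
Take all of Route 6 (24 pallets, value 20) → 15 pallets left.
Fill the last 15 pallets with part of Route 15: 15/20 of it earns 12.
Total value = 132.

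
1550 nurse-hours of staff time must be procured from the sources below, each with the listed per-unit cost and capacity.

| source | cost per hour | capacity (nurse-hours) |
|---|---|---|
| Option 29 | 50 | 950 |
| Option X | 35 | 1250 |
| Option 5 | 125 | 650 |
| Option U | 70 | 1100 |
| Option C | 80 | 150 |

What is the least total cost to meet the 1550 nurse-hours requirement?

Use sources in increasing cost order.
Take 1250 from Option X at 35 — need 300 more.
Option 29 at 50: take 300 of its 950 — requirement met.
Option U, Option C, Option 5: unused.
Cost = 1250×35 + 300×50 = 58750.

58750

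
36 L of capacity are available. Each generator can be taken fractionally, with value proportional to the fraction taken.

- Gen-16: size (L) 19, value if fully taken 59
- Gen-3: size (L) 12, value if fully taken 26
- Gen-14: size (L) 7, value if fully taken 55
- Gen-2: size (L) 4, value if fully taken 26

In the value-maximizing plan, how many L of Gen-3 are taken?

Rank by value-to-size ratio: Gen-14 55/7≈7.86, Gen-2 26/4≈6.5, Gen-16 59/19≈3.11, Gen-3 26/12≈2.17.
All 7 L of Gen-14 fit (value 55) — 29 remain.
All 4 L of Gen-2 fit (value 26) — 25 remain.
Take all of Gen-16 (19 L, value 59) — 6 L left.
6 L left: a 6/12 share of Gen-3 gives 26×6/12 = 13.

6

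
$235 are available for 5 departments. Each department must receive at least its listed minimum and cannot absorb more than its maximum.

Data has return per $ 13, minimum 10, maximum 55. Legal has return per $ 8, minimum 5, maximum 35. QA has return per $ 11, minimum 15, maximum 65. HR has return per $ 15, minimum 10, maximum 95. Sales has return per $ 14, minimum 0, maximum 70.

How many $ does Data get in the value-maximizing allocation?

Meeting every minimum uses 10+5+15+10+0 = 40 $, leaving 195.
Rank by return per $: HR 15 > Sales 14 > Data 13 > QA 11 > Legal 8.
Give HR 85 more to hit its cap of 95 → 110 left.
Sales: +70 to 70 (cap) → 40 left.
Data has room for 45 more but only 40 remain, so it gets 50.

50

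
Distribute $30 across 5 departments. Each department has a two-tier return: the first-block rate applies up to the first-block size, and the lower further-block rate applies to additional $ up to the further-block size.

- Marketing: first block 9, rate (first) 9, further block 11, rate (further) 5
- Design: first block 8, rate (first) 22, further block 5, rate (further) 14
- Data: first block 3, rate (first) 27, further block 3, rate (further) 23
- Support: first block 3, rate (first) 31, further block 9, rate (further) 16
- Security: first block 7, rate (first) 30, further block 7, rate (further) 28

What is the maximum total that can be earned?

Order all 10 blocks by rate: Support/tier1 31 > Security/tier1 30 > Security/tier2 28 > Data/tier1 27 > Data/tier2 23 > Design/tier1 22 > Support/tier2 16 > Design/tier2 14 > Marketing/tier1 9 > Marketing/tier2 5.
Support tier1 at 31: fill all 3 — 27 left.
Security/tier1 (30): +7 — 20 left.
Security/tier2 (28): +7 — 13 left.
Data tier1 at 27: fill all 3 — 10 left.
Data tier2 at 23: fill all 3 — 7 left.
Design tier1 at 22: only 7 left, fill 7.
Total = 31×3 + 30×7 + 28×7 + 27×3 + 23×3 + 22×7 = 803.

803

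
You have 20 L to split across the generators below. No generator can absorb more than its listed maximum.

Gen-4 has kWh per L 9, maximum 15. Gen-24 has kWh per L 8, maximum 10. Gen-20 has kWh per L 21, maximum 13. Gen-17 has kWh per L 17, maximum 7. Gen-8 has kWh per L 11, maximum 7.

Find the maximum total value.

Highest kWh per L first: Gen-20 21 > Gen-17 17 > Gen-8 11 > Gen-4 9 > Gen-24 8.
Gen-20 takes 13 to reach its cap of 13 → 7 left.
Give Gen-17 7 to hit its cap of 7 → 0 left.
Total = 21×13 + 17×7 = 392.

392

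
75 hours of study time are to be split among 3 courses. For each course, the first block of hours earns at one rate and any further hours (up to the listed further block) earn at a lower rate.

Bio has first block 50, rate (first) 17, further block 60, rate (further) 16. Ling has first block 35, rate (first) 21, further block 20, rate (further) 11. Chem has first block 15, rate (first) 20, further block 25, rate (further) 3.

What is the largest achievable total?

Order all 6 blocks by rate: Ling/tier1 21 > Chem/tier1 20 > Bio/tier1 17 > Bio/tier2 16 > Ling/tier2 11 > Chem/tier2 3.
Ling tier1 at 21: fill all 35 ; 40 left.
Fill Chem tier1 block (15 at 20) ; 25 left.
Bio/tier1: +25 of 50 at 17; pool empty.
Total = 21×35 + 20×15 + 17×25 = 1460.

1460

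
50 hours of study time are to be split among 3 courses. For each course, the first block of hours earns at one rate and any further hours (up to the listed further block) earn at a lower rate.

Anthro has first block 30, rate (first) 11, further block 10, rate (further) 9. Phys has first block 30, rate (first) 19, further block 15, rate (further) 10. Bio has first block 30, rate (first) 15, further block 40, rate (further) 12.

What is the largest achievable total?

Rank every tier by rate: Phys/tier1 19 > Bio/tier1 15 > Bio/tier2 12 > Anthro/tier1 11 > Phys/tier2 10 > Anthro/tier2 9.
Phys tier1 at 19: fill all 30 → 20 left.
Bio/tier1: +20 of 30 at 15; pool empty.
Total = 19×30 + 15×20 = 870.

870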